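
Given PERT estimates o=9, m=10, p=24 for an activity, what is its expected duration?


te = (o + 4m + p) / 6
= (9 + 4×10 + 24) / 6
= (9 + 40 + 24) / 6
= 73 / 6
= 12.17


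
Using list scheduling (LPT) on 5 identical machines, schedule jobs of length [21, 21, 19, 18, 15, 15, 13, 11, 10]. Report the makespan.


Jobs (LPT sorted): [21, 21, 19, 18, 15, 15, 13, 11, 10]
Machines: 5
  J=21 → Machine 1 (load: 0+21=21)
  J=21 → Machine 2 (load: 0+21=21)
  J=19 → Machine 3 (load: 0+19=19)
  J=18 → Machine 4 (load: 0+18=18)
  J=15 → Machine 5 (load: 0+15=15)
  J=15 → Machine 5 (load: 15+15=30)
  J=13 → Machine 4 (load: 18+13=31)
  J=11 → Machine 3 (load: 19+11=30)
  J=10 → Machine 1 (load: 21+10=31)
Machine loads: [31, 21, 30, 31, 30]
Makespan = max = 31 time units


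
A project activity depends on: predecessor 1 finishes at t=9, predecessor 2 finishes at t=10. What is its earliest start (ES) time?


ES = max of all predecessor completion times
Predecessors: [9, 10]
ES = max(9, 10)
= 10


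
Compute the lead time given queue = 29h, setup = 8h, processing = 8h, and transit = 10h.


Lead time = queue + setup + processing + transit
= 29 + 8 + 8 + 10
= 55 hours


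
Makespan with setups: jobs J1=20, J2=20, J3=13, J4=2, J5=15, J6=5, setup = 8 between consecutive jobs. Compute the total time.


Makespan = Σ processing + (n-1) × setup
= (20 + 20 + 13 + 2 + 15 + 5) + (6-1)×8
= 75 + 40
= 115 time units


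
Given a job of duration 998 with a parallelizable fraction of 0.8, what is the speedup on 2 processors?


Amdahl's law: T_p = T × ((1-p) + p/N)
= 998 × ((1-0.8) + 0.8/2)
= 998 × (0.20 + 0.4000)
= 998 × 0.6000
= 598.80
Speedup = 998/598.80
= 1.67×


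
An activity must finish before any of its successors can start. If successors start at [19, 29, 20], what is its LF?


LF = min of all successor start times
Successors start at: [19, 29, 20]
LF = min(19, 29, 20)
= 19


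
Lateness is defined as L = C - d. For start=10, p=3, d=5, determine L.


Completion = 10 + 3 = 13
Lateness = C - d = 13 - 5
= 8


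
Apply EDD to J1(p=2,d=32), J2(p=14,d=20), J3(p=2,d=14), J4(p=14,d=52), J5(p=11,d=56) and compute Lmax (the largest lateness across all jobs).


EDD order: J3 → J2 → J1 → J4 → J5
Completion and lateness:
  J3: C=2, d=14, L=2-14=-12
  J2: C=16, d=20, L=16-20=-4
  J1: C=18, d=32, L=18-32=-14
  J4: C=32, d=52, L=32-52=-20
  J5: C=43, d=56, L=43-56=-13
Lmax = max(-12, -4, -14, -20, -13)
= -4


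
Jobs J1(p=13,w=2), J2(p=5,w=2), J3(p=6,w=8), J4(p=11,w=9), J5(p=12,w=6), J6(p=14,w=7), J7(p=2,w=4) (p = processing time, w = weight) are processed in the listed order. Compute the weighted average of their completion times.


Completion times:
  J1: C=13, w×C=2×13=26
  J2: C=18, w×C=2×18=36
  J3: C=24, w×C=8×24=192
  J4: C=35, w×C=9×35=315
  J5: C=47, w×C=6×47=282
  J6: C=61, w×C=7×61=427
  J7: C=63, w×C=4×63=252
Sum w×C = 1530
Sum w = 38
Weighted avg = 1530/38
= 40.26


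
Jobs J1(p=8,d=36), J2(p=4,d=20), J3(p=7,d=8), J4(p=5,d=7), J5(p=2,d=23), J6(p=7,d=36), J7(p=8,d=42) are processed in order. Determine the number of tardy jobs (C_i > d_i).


Completion vs due date:
  J1: C=8, d=36 → on time
  J2: C=12, d=20 → on time
  J3: C=19, d=8 → TARDY
  J4: C=24, d=7 → TARDY
  J5: C=26, d=23 → TARDY
  J6: C=33, d=36 → on time
  J7: C=41, d=42 → on time
Tardy jobs: J3, J4, J5
Count = 3


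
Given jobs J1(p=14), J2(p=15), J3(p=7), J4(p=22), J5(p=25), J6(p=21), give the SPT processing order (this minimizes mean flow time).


SPT: sort by shortest processing time
  J3: p=7
  J1: p=14
  J2: p=15
  J6: p=21
  J4: p=22
  J5: p=25
Order: J3 → J1 → J2 → J6 → J4 → J5


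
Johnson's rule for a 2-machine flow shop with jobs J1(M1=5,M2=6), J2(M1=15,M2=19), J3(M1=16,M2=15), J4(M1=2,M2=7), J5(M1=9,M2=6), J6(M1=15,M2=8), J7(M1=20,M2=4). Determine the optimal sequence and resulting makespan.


Johnson's rule:
Group 1 (M1≤M2, sort by M1): ['J4', 'J1', 'J2']
Group 2 (M1>M2, sort desc M2): ['J3', 'J6', 'J5', 'J7']
Sequence: J4 → J1 → J2 → J3 → J6 → J5 → J7
Makespan calculation:
  J4: M1 done=2, M2 done=9
  J1: M1 done=7, M2 done=15
  J2: M1 done=22, M2 done=41
  J3: M1 done=38, M2 done=56
  J6: M1 done=53, M2 done=64
  J5: M1 done=62, M2 done=70
  J7: M1 done=82, M2 done=86
= Sequence: J4 → J1 → J2 → J3 → J6 → J5 → J7, Makespan: 86


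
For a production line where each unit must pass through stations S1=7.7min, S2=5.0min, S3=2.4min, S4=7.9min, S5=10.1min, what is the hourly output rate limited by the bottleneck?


Bottleneck = longest station time
Station times: [7.7, 5.0, 2.4, 7.9, 10.1]
Max = 10.1 min
Rate = 60 / 10.1
= 5.94 units/hour (bottleneck: 10.1min)


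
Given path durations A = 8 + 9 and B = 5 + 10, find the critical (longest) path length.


Path A: 8 + 9 = 17
Path B: 5 + 10 = 15
Critical path = longest = max(17, 15)
= 17 (Path A)


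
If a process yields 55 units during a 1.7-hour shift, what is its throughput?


Throughput = units / time
= 55 / 1.7
= 32.4 units/hour


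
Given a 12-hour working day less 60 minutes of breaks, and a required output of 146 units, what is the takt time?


Available = 12×60 - 60 = 660 min
Takt time = 660 / 146
= 4.52 min/unit


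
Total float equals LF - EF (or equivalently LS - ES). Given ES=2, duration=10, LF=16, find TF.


EF = ES + duration = 2 + 10 = 12
LS = LF - duration = 16 - 10 = 6
Total Float = LF - EF = 16 - 12
(or LS - ES = 6 - 2)
= 4


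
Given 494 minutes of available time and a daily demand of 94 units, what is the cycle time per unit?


Cycle time = available time / demand
= 494 / 94
= 5.26 min/unit


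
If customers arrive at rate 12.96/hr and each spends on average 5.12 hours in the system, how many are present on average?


Little's law: L = λ × W
= 12.96 × 5.12
= 66.36


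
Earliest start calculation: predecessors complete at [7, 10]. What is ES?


ES = max of all predecessor completion times
Predecessors: [7, 10]
ES = max(7, 10)
= 10


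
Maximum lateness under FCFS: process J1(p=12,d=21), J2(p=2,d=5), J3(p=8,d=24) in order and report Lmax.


Lateness per job (L = C - d):
  J1: C=12, d=21, L=-9
  J2: C=14, d=5, L=9
  J3: C=22, d=24, L=-2
Lmax = max(-9, 9, -2)
= 9


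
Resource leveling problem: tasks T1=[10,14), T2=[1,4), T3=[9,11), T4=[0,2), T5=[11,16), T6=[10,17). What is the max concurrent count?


Check each time point for overlaps:
  t=10: 3 tasks active (T1, T3, T6)
Max concurrent = 3


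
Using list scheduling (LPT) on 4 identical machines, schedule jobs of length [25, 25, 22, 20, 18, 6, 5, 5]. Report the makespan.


Jobs (LPT sorted): [25, 25, 22, 20, 18, 6, 5, 5]
Machines: 4
  J=25 → Machine 1 (load: 0+25=25)
  J=25 → Machine 2 (load: 0+25=25)
  J=22 → Machine 3 (load: 0+22=22)
  J=20 → Machine 4 (load: 0+20=20)
  J=18 → Machine 4 (load: 20+18=38)
  J=6 → Machine 3 (load: 22+6=28)
  J=5 → Machine 1 (load: 25+5=30)
  J=5 → Machine 2 (load: 25+5=30)
Machine loads: [30, 30, 28, 38]
Makespan = max = 38 time units


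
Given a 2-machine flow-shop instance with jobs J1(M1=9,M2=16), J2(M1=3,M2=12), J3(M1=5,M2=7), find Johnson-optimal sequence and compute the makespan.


Johnson's rule:
Group 1 (M1≤M2, sort by M1): ['J2', 'J3', 'J1']
Group 2 (M1>M2, sort desc M2): []
Sequence: J2 → J3 → J1
Makespan calculation:
  J2: M1 done=3, M2 done=15
  J3: M1 done=8, M2 done=22
  J1: M1 done=17, M2 done=38
= Sequence: J2 → J3 → J1, Makespan: 38


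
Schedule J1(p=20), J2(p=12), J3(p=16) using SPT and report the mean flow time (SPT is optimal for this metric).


SPT order: J2 → J3 → J1
Completion times:
  J2: C=12
  J3: C=28
  J1: C=48
Sum = 88, n = 3
Mean flow = 88/3
= 29.33


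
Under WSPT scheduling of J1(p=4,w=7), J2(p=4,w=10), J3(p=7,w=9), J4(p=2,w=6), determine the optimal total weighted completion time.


WSPT order (by p/w): J4 → J2 → J1 → J3
  J4: C=2, w·C=6×2=12
  J2: C=6, w·C=10×6=60
  J1: C=10, w·C=7×10=70
  J3: C=17, w·C=9×17=153
Σ w·C = 295
= 295


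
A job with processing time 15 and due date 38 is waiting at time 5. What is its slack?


Slack = due - current_time - processing
= 38 - 5 - 15
= 18


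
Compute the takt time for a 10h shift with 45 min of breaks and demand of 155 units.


Available = 10×60 - 45 = 555 min
Takt time = 555 / 155
= 3.58 min/unit


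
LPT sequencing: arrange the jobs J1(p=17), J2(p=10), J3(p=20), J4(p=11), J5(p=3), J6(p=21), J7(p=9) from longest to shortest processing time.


LPT: sort by longest processing time first
  J6: p=21
  J3: p=20
  J1: p=17
  J4: p=11
  J2: p=10
  J7: p=9
  J5: p=3
Order: J6 → J3 → J1 → J4 → J2 → J7 → J5


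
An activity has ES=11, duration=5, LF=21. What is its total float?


EF = ES + duration = 11 + 5 = 16
LS = LF - duration = 21 - 5 = 16
Total Float = LF - EF = 21 - 16
(or LS - ES = 16 - 11)
= 5


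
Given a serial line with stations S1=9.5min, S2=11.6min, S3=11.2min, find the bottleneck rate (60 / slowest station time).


Bottleneck = longest station time
Station times: [9.5, 11.6, 11.2]
Max = 11.6 min
Rate = 60 / 11.6
= 5.17 units/hour (bottleneck: 11.6min)


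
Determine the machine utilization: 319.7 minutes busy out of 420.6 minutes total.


Utilization = busy / total × 100
= 319.7 / 420.6 × 100
= 76.0%


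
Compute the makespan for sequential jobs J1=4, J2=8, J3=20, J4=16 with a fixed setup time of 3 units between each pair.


Makespan = Σ processing + (n-1) × setup
= (4 + 8 + 20 + 16) + (4-1)×3
= 48 + 9
= 57 time units


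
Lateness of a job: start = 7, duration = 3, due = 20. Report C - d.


Completion = 7 + 3 = 10
Lateness = C - d = 10 - 20
= -10


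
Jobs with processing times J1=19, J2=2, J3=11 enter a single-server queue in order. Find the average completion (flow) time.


Completion times:
  J1: completes at 19
  J2: completes at 21
  J3: completes at 32
Sum = 72
Average = 72/3
= 24.00


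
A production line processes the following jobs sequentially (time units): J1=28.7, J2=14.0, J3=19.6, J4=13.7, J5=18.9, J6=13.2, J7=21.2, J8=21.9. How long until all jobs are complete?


Sequential makespan: sum all processing times
= 28.7 + 14.0 + 19.6 + 13.7 + 18.9 + 13.2 + 21.2 + 21.9
= 151.2 time units


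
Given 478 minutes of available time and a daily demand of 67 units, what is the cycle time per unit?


Cycle time = available time / demand
= 478 / 67
= 7.13 min/unit


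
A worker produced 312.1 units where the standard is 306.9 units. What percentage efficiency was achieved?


Efficiency = (actual / standard) × 100
= (312.1 / 306.9) × 100
= 101.7%


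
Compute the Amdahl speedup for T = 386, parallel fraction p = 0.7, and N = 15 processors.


Amdahl's law: T_p = T × ((1-p) + p/N)
= 386 × ((1-0.7) + 0.7/15)
= 386 × (0.30 + 0.0467)
= 386 × 0.3467
= 133.81
Speedup = 386/133.81
= 2.88×


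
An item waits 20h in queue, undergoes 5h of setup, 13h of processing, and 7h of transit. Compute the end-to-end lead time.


Lead time = queue + setup + processing + transit
= 20 + 5 + 13 + 7
= 45 hours


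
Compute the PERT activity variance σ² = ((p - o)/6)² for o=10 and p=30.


σ² = ((p - o) / 6)² = (p - o)² / 36
= (30 - 10)² / 36
= 20² / 36
= 400 / 36
= 11.1111


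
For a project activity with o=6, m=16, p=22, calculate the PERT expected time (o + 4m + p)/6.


te = (o + 4m + p) / 6
= (6 + 4×16 + 22) / 6
= (6 + 64 + 22) / 6
= 92 / 6
= 15.33


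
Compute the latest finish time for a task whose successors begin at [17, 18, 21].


LF = min of all successor start times
Successors start at: [17, 18, 21]
LF = min(17, 18, 21)
= 17


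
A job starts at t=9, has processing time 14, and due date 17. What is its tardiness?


Completion = start + processing = 9 + 14 = 23
Tardiness = max(0, C - d) = max(0, 23 - 17)
= max(0, 6)
= 6


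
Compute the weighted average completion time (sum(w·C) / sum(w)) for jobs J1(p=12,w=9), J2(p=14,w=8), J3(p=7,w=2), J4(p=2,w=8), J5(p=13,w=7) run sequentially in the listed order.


Completion times:
  J1: C=12, w×C=9×12=108
  J2: C=26, w×C=8×26=208
  J3: C=33, w×C=2×33=66
  J4: C=35, w×C=8×35=280
  J5: C=48, w×C=7×48=336
Sum w×C = 998
Sum w = 34
Weighted avg = 998/34
= 29.35


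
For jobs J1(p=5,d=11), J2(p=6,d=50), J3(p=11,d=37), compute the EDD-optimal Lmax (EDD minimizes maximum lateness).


EDD order: J1 → J3 → J2
Completion and lateness:
  J1: C=5, d=11, L=5-11=-6
  J3: C=16, d=37, L=16-37=-21
  J2: C=22, d=50, L=22-50=-28
Lmax = max(-6, -21, -28)
= -6


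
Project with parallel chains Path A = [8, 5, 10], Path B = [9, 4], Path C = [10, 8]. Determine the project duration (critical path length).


Path A: 8 + 5 + 10 = 23
Path B: 9 + 4 = 13
Path C: 10 + 8 = 18
Critical path = longest = max(23, 13, 18)
= 23 (Path A)


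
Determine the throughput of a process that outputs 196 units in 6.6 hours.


Throughput = units / time
= 196 / 6.6
= 29.7 units/hour


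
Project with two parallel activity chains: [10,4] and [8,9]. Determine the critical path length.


Path A: 10 + 4 = 14
Path B: 8 + 9 = 17
Critical path = longest = max(14, 17)
= 17 (Path B)


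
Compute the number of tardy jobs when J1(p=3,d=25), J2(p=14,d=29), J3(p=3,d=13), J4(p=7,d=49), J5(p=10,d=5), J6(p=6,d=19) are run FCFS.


Completion vs due date:
  J1: C=3, d=25 → on time
  J2: C=17, d=29 → on time
  J3: C=20, d=13 → TARDY
  J4: C=27, d=49 → on time
  J5: C=37, d=5 → TARDY
  J6: C=43, d=19 → TARDY
Tardy jobs: J3, J5, J6
Count = 3


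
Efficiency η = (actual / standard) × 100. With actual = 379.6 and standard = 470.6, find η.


Efficiency = (actual / standard) × 100
= (379.6 / 470.6) × 100
= 80.7%


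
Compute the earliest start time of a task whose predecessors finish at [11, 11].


ES = max of all predecessor completion times
Predecessors: [11, 11]
ES = max(11, 11)
= 11


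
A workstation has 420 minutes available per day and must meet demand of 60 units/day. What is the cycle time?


Cycle time = available time / demand
= 420 / 60
= 7.00 min/unit


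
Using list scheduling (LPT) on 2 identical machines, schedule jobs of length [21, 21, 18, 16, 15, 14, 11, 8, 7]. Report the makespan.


Jobs (LPT sorted): [21, 21, 18, 16, 15, 14, 11, 8, 7]
Machines: 2
  J=21 → Machine 1 (load: 0+21=21)
  J=21 → Machine 2 (load: 0+21=21)
  J=18 → Machine 1 (load: 21+18=39)
  J=16 → Machine 2 (load: 21+16=37)
  J=15 → Machine 2 (load: 37+15=52)
  J=14 → Machine 1 (load: 39+14=53)
  J=11 → Machine 2 (load: 52+11=63)
  J=8 → Machine 1 (load: 53+8=61)
  J=7 → Machine 1 (load: 61+7=68)
Machine loads: [68, 63]
Makespan = max = 68 time units


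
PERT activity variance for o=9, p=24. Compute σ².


σ² = ((p - o) / 6)² = (p - o)² / 36
= (24 - 9)² / 36
= 15² / 36
= 225 / 36
= 6.2500


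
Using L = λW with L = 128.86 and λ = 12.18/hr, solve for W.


Little's law: L = λW → W = L / λ
= 128.86 / 12.18
= 10.58 hours


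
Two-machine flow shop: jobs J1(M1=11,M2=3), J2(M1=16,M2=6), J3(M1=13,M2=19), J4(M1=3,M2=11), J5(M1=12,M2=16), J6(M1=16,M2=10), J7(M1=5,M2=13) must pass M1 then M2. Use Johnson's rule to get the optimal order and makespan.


Johnson's rule:
Group 1 (M1≤M2, sort by M1): ['J4', 'J7', 'J5', 'J3']
Group 2 (M1>M2, sort desc M2): ['J6', 'J2', 'J1']
Sequence: J4 → J7 → J5 → J3 → J6 → J2 → J1
Makespan calculation:
  J4: M1 done=3, M2 done=14
  J7: M1 done=8, M2 done=27
  J5: M1 done=20, M2 done=43
  J3: M1 done=33, M2 done=62
  J6: M1 done=49, M2 done=72
  J2: M1 done=65, M2 done=78
  J1: M1 done=76, M2 done=81
= Sequence: J4 → J7 → J5 → J3 → J6 → J2 → J1, Makespan: 81


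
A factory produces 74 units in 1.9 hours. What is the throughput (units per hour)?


Throughput = units / time
= 74 / 1.9
= 38.9 units/hour


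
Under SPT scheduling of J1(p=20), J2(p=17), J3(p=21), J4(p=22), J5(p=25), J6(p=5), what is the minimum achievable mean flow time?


SPT order: J6 → J2 → J1 → J3 → J4 → J5
Completion times:
  J6: C=5
  J2: C=22
  J1: C=42
  J3: C=63
  J4: C=85
  J5: C=110
Sum = 327, n = 6
Mean flow = 327/6
= 54.50


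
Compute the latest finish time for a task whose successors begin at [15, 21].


LF = min of all successor start times
Successors start at: [15, 21]
LF = min(15, 21)
= 15


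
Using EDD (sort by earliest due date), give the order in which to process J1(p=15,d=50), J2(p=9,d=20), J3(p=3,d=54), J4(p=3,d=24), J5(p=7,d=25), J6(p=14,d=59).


EDD: sort by earliest due date
  J2: d=20, p=9
  J4: d=24, p=3
  J5: d=25, p=7
  J1: d=50, p=15
  J3: d=54, p=3
  J6: d=59, p=14
Order: J2 → J4 → J5 → J1 → J3 → J6


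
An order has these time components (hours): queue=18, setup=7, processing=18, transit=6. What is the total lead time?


Lead time = queue + setup + processing + transit
= 18 + 7 + 18 + 6
= 49 hours


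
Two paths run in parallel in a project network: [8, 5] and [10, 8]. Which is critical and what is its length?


Path A: 8 + 5 = 13
Path B: 10 + 8 = 18
Critical path = longest = max(13, 18)
= 18 (Path B)


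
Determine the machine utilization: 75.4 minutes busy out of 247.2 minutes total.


Utilization = busy / total × 100
= 75.4 / 247.2 × 100
= 30.5%


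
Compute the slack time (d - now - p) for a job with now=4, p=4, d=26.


Slack = due - current_time - processing
= 26 - 4 - 4
= 18


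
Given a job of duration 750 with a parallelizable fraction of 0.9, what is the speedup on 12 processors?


Amdahl's law: T_p = T × ((1-p) + p/N)
= 750 × ((1-0.9) + 0.9/12)
= 750 × (0.10 + 0.0750)
= 750 × 0.1750
= 131.25
Speedup = 750/131.25
= 5.71×


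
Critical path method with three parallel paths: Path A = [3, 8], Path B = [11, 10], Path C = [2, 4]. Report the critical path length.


Path A: 3 + 8 = 11
Path B: 11 + 10 = 21
Path C: 2 + 4 = 6
Critical path = longest = max(11, 21, 6)
= 21 (Path B)


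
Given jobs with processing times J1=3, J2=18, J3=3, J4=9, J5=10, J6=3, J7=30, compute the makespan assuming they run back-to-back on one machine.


Sequential makespan: sum all processing times
= 3 + 18 + 3 + 9 + 10 + 3 + 30
= 76 time units


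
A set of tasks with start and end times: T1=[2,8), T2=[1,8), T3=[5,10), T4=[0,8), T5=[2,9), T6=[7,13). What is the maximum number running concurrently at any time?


Check each time point for overlaps:
  t=7: 6 tasks active (T1, T2, T3, T4, T5, T6)
Max concurrent = 6


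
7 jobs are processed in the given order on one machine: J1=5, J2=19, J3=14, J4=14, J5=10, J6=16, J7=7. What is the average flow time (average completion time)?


Completion times:
  J1: completes at 5
  J2: completes at 24
  J3: completes at 38
  J4: completes at 52
  J5: completes at 62
  J6: completes at 78
  J7: completes at 85
Sum = 344
Average = 344/7
= 49.14


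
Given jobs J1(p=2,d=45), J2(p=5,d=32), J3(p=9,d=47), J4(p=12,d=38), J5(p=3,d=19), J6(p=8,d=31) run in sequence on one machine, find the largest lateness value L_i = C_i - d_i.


Lateness per job (L = C - d):
  J1: C=2, d=45, L=-43
  J2: C=7, d=32, L=-25
  J3: C=16, d=47, L=-31
  J4: C=28, d=38, L=-10
  J5: C=31, d=19, L=12
  J6: C=39, d=31, L=8
Lmax = max(-43, -25, -31, -10, 12, 8)
= 12


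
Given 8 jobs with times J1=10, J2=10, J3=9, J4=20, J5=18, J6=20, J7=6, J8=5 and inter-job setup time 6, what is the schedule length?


Makespan = Σ processing + (n-1) × setup
= (10 + 10 + 9 + 20 + 18 + 20 + 6 + 5) + (8-1)×6
= 98 + 42
= 140 time units


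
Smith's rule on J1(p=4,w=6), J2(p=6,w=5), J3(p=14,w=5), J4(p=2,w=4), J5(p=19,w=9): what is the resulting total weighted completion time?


WSPT order (by p/w): J4 → J1 → J2 → J5 → J3
  J4: C=2, w·C=4×2=8
  J1: C=6, w·C=6×6=36
  J2: C=12, w·C=5×12=60
  J5: C=31, w·C=9×31=279
  J3: C=45, w·C=5×45=225
Σ w·C = 608
= 608


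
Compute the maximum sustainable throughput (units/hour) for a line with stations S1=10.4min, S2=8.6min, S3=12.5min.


Bottleneck = longest station time
Station times: [10.4, 8.6, 12.5]
Max = 12.5 min
Rate = 60 / 12.5
= 4.80 units/hour (bottleneck: 12.5min)


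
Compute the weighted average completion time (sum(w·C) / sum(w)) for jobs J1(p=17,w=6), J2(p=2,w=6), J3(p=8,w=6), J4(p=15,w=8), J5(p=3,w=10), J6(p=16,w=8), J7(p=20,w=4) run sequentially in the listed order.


Completion times:
  J1: C=17, w×C=6×17=102
  J2: C=19, w×C=6×19=114
  J3: C=27, w×C=6×27=162
  J4: C=42, w×C=8×42=336
  J5: C=45, w×C=10×45=450
  J6: C=61, w×C=8×61=488
  J7: C=81, w×C=4×81=324
Sum w×C = 1976
Sum w = 48
Weighted avg = 1976/48
= 41.17


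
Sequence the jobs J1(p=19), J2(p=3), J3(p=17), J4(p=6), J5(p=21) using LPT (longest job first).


LPT: sort by longest processing time first
  J5: p=21
  J1: p=19
  J3: p=17
  J4: p=6
  J2: p=3
Order: J5 → J1 → J3 → J4 → J2


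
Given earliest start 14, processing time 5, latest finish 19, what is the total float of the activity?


EF = ES + duration = 14 + 5 = 19
LS = LF - duration = 19 - 5 = 14
Total Float = LF - EF = 19 - 19
(or LS - ES = 14 - 14)
= 0


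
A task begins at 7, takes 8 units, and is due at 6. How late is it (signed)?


Completion = 7 + 8 = 15
Lateness = C - d = 15 - 6
= 9


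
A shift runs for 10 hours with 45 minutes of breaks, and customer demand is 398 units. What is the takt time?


Available = 10×60 - 45 = 555 min
Takt time = 555 / 398
= 1.39 min/unit


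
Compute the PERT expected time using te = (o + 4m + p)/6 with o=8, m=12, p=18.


te = (o + 4m + p) / 6
= (8 + 4×12 + 18) / 6
= (8 + 48 + 18) / 6
= 74 / 6
= 12.33


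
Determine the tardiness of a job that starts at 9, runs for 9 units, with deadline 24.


Completion = start + processing = 9 + 9 = 18
Tardiness = max(0, C - d) = max(0, 18 - 24)
= max(0, -6)
= 0


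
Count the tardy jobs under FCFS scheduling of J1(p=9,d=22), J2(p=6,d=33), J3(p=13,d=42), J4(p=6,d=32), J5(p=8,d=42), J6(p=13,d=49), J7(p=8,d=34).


Completion vs due date:
  J1: C=9, d=22 → on time
  J2: C=15, d=33 → on time
  J3: C=28, d=42 → on time
  J4: C=34, d=32 → TARDY
  J5: C=42, d=42 → on time
  J6: C=55, d=49 → TARDY
  J7: C=63, d=34 → TARDY
Tardy jobs: J4, J6, J7
Count = 3


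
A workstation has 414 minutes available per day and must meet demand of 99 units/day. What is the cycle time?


Cycle time = available time / demand
= 414 / 99
= 4.18 min/unit


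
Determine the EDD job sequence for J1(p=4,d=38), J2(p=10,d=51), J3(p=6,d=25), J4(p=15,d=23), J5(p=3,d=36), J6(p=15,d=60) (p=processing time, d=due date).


EDD: sort by earliest due date
  J4: d=23, p=15
  J3: d=25, p=6
  J5: d=36, p=3
  J1: d=38, p=4
  J2: d=51, p=10
  J6: d=60, p=15
Order: J4 → J3 → J5 → J1 → J2 → J6


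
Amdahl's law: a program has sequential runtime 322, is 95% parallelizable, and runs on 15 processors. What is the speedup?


Amdahl's law: T_p = T × ((1-p) + p/N)
= 322 × ((1-0.95) + 0.95/15)
= 322 × (0.05 + 0.0633)
= 322 × 0.1133
= 36.49
Speedup = 322/36.49
= 8.82×


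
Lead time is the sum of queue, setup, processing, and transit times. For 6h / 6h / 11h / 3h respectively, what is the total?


Lead time = queue + setup + processing + transit
= 6 + 6 + 11 + 3
= 26 hours


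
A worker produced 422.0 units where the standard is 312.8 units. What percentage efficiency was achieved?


Efficiency = (actual / standard) × 100
= (422.0 / 312.8) × 100
= 134.9%


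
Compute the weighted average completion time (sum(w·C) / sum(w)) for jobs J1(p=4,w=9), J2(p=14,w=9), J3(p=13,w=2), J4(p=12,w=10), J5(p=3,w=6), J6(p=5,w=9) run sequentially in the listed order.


Completion times:
  J1: C=4, w×C=9×4=36
  J2: C=18, w×C=9×18=162
  J3: C=31, w×C=2×31=62
  J4: C=43, w×C=10×43=430
  J5: C=46, w×C=6×46=276
  J6: C=51, w×C=9×51=459
Sum w×C = 1425
Sum w = 45
Weighted avg = 1425/45
= 31.67


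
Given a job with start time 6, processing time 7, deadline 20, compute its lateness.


Completion = 6 + 7 = 13
Lateness = C - d = 13 - 20
= -7


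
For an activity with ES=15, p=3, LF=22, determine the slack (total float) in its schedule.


EF = ES + duration = 15 + 3 = 18
LS = LF - duration = 22 - 3 = 19
Total Float = LF - EF = 22 - 18
(or LS - ES = 19 - 15)
= 4


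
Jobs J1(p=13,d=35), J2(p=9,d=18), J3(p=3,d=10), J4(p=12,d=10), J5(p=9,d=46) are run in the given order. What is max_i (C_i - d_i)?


Lateness per job (L = C - d):
  J1: C=13, d=35, L=-22
  J2: C=22, d=18, L=4
  J3: C=25, d=10, L=15
  J4: C=37, d=10, L=27
  J5: C=46, d=46, L=0
Lmax = max(-22, 4, 15, 27, 0)
= 27


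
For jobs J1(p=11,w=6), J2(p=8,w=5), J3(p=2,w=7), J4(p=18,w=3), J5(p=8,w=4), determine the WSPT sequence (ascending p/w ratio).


WSPT (Smith's rule): sort by p/w ascending
  J3: p/w = 2/7 = 0.286
  J2: p/w = 8/5 = 1.600
  J1: p/w = 11/6 = 1.833
  J5: p/w = 8/4 = 2.000
  J4: p/w = 18/3 = 6.000
Order: J3 → J2 → J1 → J5 → J4


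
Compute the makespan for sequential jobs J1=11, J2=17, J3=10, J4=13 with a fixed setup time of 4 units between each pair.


Makespan = Σ processing + (n-1) × setup
= (11 + 17 + 10 + 13) + (4-1)×4
= 51 + 12
= 63 time units


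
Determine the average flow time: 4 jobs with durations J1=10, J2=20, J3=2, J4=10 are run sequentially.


Completion times:
  J1: completes at 10
  J2: completes at 30
  J3: completes at 32
  J4: completes at 42
Sum = 114
Average = 114/4
= 28.50


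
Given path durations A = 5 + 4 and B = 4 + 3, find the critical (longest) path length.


Path A: 5 + 4 = 9
Path B: 4 + 3 = 7
Critical path = longest = max(9, 7)
= 9 (Path A)


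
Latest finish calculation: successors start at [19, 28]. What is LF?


LF = min of all successor start times
Successors start at: [19, 28]
LF = min(19, 28)
= 19


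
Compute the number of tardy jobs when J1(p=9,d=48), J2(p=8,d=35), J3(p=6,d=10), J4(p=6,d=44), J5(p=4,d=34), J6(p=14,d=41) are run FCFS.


Completion vs due date:
  J1: C=9, d=48 → on time
  J2: C=17, d=35 → on time
  J3: C=23, d=10 → TARDY
  J4: C=29, d=44 → on time
  J5: C=33, d=34 → on time
  J6: C=47, d=41 → TARDY
Tardy jobs: J3, J6
Count = 2


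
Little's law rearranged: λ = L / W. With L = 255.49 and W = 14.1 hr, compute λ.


Little's law: L = λW → λ = L / W
= 255.49 / 14.1
= 18.12 per hour


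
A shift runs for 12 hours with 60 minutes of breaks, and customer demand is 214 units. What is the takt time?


Available = 12×60 - 60 = 660 min
Takt time = 660 / 214
= 3.08 min/unit


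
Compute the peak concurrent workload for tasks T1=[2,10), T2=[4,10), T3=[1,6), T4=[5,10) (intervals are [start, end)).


Check each time point for overlaps:
  t=5: 4 tasks active (T1, T2, T3, T4)
Max concurrent = 4


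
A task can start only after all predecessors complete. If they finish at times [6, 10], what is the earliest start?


ES = max of all predecessor completion times
Predecessors: [6, 10]
ES = max(6, 10)
= 10


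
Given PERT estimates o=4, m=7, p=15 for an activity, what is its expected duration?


te = (o + 4m + p) / 6
= (4 + 4×7 + 15) / 6
= (4 + 28 + 15) / 6
= 47 / 6
= 7.83


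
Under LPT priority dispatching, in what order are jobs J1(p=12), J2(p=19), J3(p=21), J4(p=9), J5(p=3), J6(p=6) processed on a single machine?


LPT: sort by longest processing time first
  J3: p=21
  J2: p=19
  J1: p=12
  J4: p=9
  J6: p=6
  J5: p=3
Order: J3 → J2 → J1 → J4 → J6 → J5


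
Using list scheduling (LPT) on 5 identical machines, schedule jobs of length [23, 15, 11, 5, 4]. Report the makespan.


Jobs (LPT sorted): [23, 15, 11, 5, 4]
Machines: 5
  J=23 → Machine 1 (load: 0+23=23)
  J=15 → Machine 2 (load: 0+15=15)
  J=11 → Machine 3 (load: 0+11=11)
  J=5 → Machine 4 (load: 0+5=5)
  J=4 → Machine 5 (load: 0+4=4)
Machine loads: [23, 15, 11, 5, 4]
Makespan = max = 23 time units


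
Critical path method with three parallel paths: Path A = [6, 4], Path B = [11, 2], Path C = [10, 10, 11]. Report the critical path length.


Path A: 6 + 4 = 10
Path B: 11 + 2 = 13
Path C: 10 + 10 + 11 = 31
Critical path = longest = max(10, 13, 31)
= 31 (Path C)


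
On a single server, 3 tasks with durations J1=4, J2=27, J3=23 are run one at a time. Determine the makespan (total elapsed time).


Sequential makespan: sum all processing times
= 4 + 27 + 23
= 54 time units


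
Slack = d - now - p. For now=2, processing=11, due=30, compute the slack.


Slack = due - current_time - processing
= 30 - 2 - 11
= 17


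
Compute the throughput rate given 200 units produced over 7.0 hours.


Throughput = units / time
= 200 / 7.0
= 28.6 units/hour


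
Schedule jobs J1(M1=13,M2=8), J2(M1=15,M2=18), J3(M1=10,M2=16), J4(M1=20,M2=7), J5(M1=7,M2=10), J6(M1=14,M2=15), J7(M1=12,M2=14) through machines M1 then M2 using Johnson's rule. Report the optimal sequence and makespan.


Johnson's rule:
Group 1 (M1≤M2, sort by M1): ['J5', 'J3', 'J7', 'J6', 'J2']
Group 2 (M1>M2, sort desc M2): ['J1', 'J4']
Sequence: J5 → J3 → J7 → J6 → J2 → J1 → J4
Makespan calculation:
  J5: M1 done=7, M2 done=17
  J3: M1 done=17, M2 done=33
  J7: M1 done=29, M2 done=47
  J6: M1 done=43, M2 done=62
  J2: M1 done=58, M2 done=80
  J1: M1 done=71, M2 done=88
  J4: M1 done=91, M2 done=98
= Sequence: J5 → J3 → J7 → J6 → J2 → J1 → J4, Makespan: 98


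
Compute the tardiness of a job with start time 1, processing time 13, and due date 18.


Completion = start + processing = 1 + 13 = 14
Tardiness = max(0, C - d) = max(0, 14 - 18)
= max(0, -4)
= 0


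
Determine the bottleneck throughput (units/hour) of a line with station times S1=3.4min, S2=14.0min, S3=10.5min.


Bottleneck = longest station time
Station times: [3.4, 14.0, 10.5]
Max = 14.0 min
Rate = 60 / 14.0
= 4.29 units/hour (bottleneck: 14.0min)


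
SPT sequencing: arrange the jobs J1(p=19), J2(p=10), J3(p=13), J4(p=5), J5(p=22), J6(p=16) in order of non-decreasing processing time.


SPT: sort by shortest processing time
  J4: p=5
  J2: p=10
  J3: p=13
  J6: p=16
  J1: p=19
  J5: p=22
Order: J4 → J2 → J3 → J6 → J1 → J5


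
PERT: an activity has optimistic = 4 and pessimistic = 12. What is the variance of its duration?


σ² = ((p - o) / 6)² = (p - o)² / 36
= (12 - 4)² / 36
= 8² / 36
= 64 / 36
= 1.7778


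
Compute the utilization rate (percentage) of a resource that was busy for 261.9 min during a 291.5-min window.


Utilization = busy / total × 100
= 261.9 / 291.5 × 100
= 89.8%


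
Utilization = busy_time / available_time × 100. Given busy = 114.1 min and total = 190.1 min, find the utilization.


Utilization = busy / total × 100
= 114.1 / 190.1 × 100
= 60.0%


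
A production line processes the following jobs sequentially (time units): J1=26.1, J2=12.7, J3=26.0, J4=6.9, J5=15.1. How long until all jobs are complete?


Sequential makespan: sum all processing times
= 26.1 + 12.7 + 26.0 + 6.9 + 15.1
= 86.8 time units


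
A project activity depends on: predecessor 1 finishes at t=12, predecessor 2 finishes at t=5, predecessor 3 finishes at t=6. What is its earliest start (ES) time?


ES = max of all predecessor completion times
Predecessors: [12, 5, 6]
ES = max(12, 5, 6)
= 12


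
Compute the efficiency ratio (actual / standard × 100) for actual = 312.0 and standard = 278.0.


Efficiency = (actual / standard) × 100
= (312.0 / 278.0) × 100
= 112.2%


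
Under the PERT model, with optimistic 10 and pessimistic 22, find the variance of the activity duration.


σ² = ((p - o) / 6)² = (p - o)² / 36
= (22 - 10)² / 36
= 12² / 36
= 144 / 36
= 4.0000


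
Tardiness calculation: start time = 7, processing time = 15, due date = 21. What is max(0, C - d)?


Completion = start + processing = 7 + 15 = 22
Tardiness = max(0, C - d) = max(0, 22 - 21)
= max(0, 1)
= 1


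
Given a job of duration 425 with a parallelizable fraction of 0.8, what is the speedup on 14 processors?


Amdahl's law: T_p = T × ((1-p) + p/N)
= 425 × ((1-0.8) + 0.8/14)
= 425 × (0.20 + 0.0571)
= 425 × 0.2571
= 109.29
Speedup = 425/109.29
= 3.89×


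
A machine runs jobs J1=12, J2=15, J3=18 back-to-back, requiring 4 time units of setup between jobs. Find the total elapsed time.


Makespan = Σ processing + (n-1) × setup
= (12 + 15 + 18) + (3-1)×4
= 45 + 8
= 53 time units


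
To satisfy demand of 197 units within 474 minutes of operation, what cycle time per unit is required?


Cycle time = available time / demand
= 474 / 197
= 2.41 min/unit


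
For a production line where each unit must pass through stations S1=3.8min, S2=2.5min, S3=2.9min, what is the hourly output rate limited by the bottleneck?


Bottleneck = longest station time
Station times: [3.8, 2.5, 2.9]
Max = 3.8 min
Rate = 60 / 3.8
= 15.79 units/hour (bottleneck: 3.8min)


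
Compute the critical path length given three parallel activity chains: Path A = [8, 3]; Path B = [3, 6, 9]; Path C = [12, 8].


Path A: 8 + 3 = 11
Path B: 3 + 6 + 9 = 18
Path C: 12 + 8 = 20
Critical path = longest = max(11, 18, 20)
= 20 (Path C)


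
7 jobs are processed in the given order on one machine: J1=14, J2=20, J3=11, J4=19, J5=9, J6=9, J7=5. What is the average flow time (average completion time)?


Completion times:
  J1: completes at 14
  J2: completes at 34
  J3: completes at 45
  J4: completes at 64
  J5: completes at 73
  J6: completes at 82
  J7: completes at 87
Sum = 399
Average = 399/7
= 57.00


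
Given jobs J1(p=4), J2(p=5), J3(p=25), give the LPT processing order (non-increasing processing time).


LPT: sort by longest processing time first
  J3: p=25
  J2: p=5
  J1: p=4
Order: J3 → J2 → J1


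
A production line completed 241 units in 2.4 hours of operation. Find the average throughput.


Throughput = units / time
= 241 / 2.4
= 100.4 units/hour


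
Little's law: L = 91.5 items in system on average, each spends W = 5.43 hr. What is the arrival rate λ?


Little's law: L = λW → λ = L / W
= 91.5 / 5.43
= 16.85 per hour


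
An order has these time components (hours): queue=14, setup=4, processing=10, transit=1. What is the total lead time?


Lead time = queue + setup + processing + transit
= 14 + 4 + 10 + 1
= 29 hours


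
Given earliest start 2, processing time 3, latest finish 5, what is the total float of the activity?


EF = ES + duration = 2 + 3 = 5
LS = LF - duration = 5 - 3 = 2
Total Float = LF - EF = 5 - 5
(or LS - ES = 2 - 2)
= 0


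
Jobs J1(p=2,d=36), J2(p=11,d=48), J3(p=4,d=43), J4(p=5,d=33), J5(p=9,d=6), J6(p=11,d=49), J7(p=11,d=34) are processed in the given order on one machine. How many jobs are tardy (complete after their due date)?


Completion vs due date:
  J1: C=2, d=36 → on time
  J2: C=13, d=48 → on time
  J3: C=17, d=43 → on time
  J4: C=22, d=33 → on time
  J5: C=31, d=6 → TARDY
  J6: C=42, d=49 → on time
  J7: C=53, d=34 → TARDY
Tardy jobs: J5, J7
Count = 2


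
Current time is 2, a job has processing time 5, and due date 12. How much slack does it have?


Slack = due - current_time - processing
= 12 - 2 - 5
= 5


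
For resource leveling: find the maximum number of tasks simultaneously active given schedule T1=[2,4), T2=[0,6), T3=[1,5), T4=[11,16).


Check each time point for overlaps:
  t=2: 3 tasks active (T1, T2, T3)
Max concurrent = 3


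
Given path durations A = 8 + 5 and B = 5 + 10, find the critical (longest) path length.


Path A: 8 + 5 = 13
Path B: 5 + 10 = 15
Critical path = longest = max(13, 15)
= 15 (Path B)


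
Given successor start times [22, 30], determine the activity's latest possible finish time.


LF = min of all successor start times
Successors start at: [22, 30]
LF = min(22, 30)
= 22


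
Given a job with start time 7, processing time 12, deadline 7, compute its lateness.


Completion = 7 + 12 = 19
Lateness = C - d = 19 - 7
= 12


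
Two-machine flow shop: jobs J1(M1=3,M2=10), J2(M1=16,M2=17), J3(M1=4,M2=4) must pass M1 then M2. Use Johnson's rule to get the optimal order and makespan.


Johnson's rule:
Group 1 (M1≤M2, sort by M1): ['J1', 'J3', 'J2']
Group 2 (M1>M2, sort desc M2): []
Sequence: J1 → J3 → J2
Makespan calculation:
  J1: M1 done=3, M2 done=13
  J3: M1 done=7, M2 done=17
  J2: M1 done=23, M2 done=40
= Sequence: J1 → J3 → J2, Makespan: 40


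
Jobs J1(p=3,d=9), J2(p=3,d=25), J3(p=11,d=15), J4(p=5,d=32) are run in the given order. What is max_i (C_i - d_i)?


Lateness per job (L = C - d):
  J1: C=3, d=9, L=-6
  J2: C=6, d=25, L=-19
  J3: C=17, d=15, L=2
  J4: C=22, d=32, L=-10
Lmax = max(-6, -19, 2, -10)
= 2


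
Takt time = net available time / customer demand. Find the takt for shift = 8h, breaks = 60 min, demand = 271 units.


Available = 8×60 - 60 = 420 min
Takt time = 420 / 271
= 1.55 min/unit


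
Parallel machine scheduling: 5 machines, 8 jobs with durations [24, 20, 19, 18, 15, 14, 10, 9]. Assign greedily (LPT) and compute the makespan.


Jobs (LPT sorted): [24, 20, 19, 18, 15, 14, 10, 9]
Machines: 5
  J=24 → Machine 1 (load: 0+24=24)
  J=20 → Machine 2 (load: 0+20=20)
  J=19 → Machine 3 (load: 0+19=19)
  J=18 → Machine 4 (load: 0+18=18)
  J=15 → Machine 5 (load: 0+15=15)
  J=14 → Machine 5 (load: 15+14=29)
  J=10 → Machine 4 (load: 18+10=28)
  J=9 → Machine 3 (load: 19+9=28)
Machine loads: [24, 20, 28, 28, 29]
Makespan = max = 29 time units


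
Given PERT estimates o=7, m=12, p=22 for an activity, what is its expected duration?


te = (o + 4m + p) / 6
= (7 + 4×12 + 22) / 6
= (7 + 48 + 22) / 6
= 77 / 6
= 12.83


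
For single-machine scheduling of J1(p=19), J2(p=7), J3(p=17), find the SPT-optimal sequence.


SPT: sort by shortest processing time
  J2: p=7
  J3: p=17
  J1: p=19
Order: J2 → J3 → J1


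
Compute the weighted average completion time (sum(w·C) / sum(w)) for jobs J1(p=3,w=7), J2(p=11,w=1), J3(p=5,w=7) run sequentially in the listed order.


Completion times:
  J1: C=3, w×C=7×3=21
  J2: C=14, w×C=1×14=14
  J3: C=19, w×C=7×19=133
Sum w×C = 168
Sum w = 15
Weighted avg = 168/15
= 11.20


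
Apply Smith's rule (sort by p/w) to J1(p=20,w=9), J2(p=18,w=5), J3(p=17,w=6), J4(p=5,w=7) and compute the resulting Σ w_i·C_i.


WSPT order (by p/w): J4 → J1 → J3 → J2
  J4: C=5, w·C=7×5=35
  J1: C=25, w·C=9×25=225
  J3: C=42, w·C=6×42=252
  J2: C=60, w·C=5×60=300
Σ w·C = 812
= 812


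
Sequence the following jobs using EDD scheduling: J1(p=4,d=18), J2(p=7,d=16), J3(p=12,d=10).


EDD: sort by earliest due date
  J3: d=10, p=12
  J2: d=16, p=7
  J1: d=18, p=4
Order: J3 → J2 → J1


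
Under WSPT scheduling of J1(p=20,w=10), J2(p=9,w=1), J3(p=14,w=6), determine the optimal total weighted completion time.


WSPT order (by p/w): J1 → J3 → J2
  J1: C=20, w·C=10×20=200
  J3: C=34, w·C=6×34=204
  J2: C=43, w·C=1×43=43
Σ w·C = 447
= 447


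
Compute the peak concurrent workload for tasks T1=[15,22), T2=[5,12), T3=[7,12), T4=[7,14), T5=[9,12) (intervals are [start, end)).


Check each time point for overlaps:
  t=9: 4 tasks active (T2, T3, T4, T5)
Max concurrent = 4


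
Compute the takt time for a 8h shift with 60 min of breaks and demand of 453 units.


Available = 8×60 - 60 = 420 min
Takt time = 420 / 453
= 0.93 min/unit


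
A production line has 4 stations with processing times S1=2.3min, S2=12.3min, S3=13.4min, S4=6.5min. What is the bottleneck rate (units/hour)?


Bottleneck = longest station time
Station times: [2.3, 12.3, 13.4, 6.5]
Max = 13.4 min
Rate = 60 / 13.4
= 4.48 units/hour (bottleneck: 13.4min)


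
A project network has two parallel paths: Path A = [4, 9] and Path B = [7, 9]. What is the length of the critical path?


Path A: 4 + 9 = 13
Path B: 7 + 9 = 16
Critical path = longest = max(13, 16)
= 16 (Path B)
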